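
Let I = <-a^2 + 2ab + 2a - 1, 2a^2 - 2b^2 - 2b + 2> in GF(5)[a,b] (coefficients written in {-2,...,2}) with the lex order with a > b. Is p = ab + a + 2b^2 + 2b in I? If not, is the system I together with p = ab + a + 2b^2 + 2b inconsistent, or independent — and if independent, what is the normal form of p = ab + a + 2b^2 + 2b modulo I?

ab + a + 2b^2 + 2b lies in I (it reduces to 0).

First compute the reduced Gröbner basis of I by Buchberger's algorithm.
f_1 = -a^2 + 2ab + 2a - 1, LT = a^2.
f_2 = 2a^2 - 2b^2 - 2b + 2, LT = a^2.

S(f_1,f_2): lcm = a^2. S = -2ab - 2a + b^2 + b.
  leading term ab: no divisor's leading term divides it; move -2ab to the remainder.
  leading term a: no divisor's leading term divides it; move -2a to the remainder.
  leading term b^2: no divisor's leading term divides it; move b^2 to the remainder.
  leading term b: no divisor's leading term divides it; move b to the remainder.
  remainder -2ab - 2a + b^2 + b ≠ 0; add h_3 = -2ab - 2a + b^2 + b to the basis.

S(f_1,h_3): lcm = a^2b. S = -a^2 + ab^2 + ab + b.
  leading term a^2: subtract (1)·f_1 from -a^2 + ab^2 + ab + b → ab^2 - ab - 2a + b + 1
  leading term ab^2: subtract (2b)·h_3 from ab^2 - ab - 2a + b + 1 → -2ab - 2a - 2b^3 - 2b^2 + b + 1
  leading term ab: subtract (1)·h_3 from -2ab - 2a - 2b^3 - 2b^2 + b + 1 → -2b^3 + 2b^2 + 1
  leading term b^3: no divisor's leading term divides it; move -2b^3 to the remainder.
  leading term b^2: no divisor's leading term divides it; move 2b^2 to the remainder.
  leading term 1: no divisor's leading term divides it; move 1 to the remainder.
  remainder -2b^3 + 2b^2 + 1 ≠ 0; add h_4 = -2b^3 + 2b^2 + 1 to the basis.

S(f_2,h_3): lcm = a^2b. S = -a^2 - 2ab^2 - 2ab - b^3 - b^2 + b.
  leading term a^2: subtract (1)·f_1 from -a^2 - 2ab^2 - 2ab - b^3 - b^2 + b → -2ab^2 + ab - 2a - b^3 - b^2 + b + 1
  leading term ab^2: subtract (b)·h_3 from -2ab^2 + ab - 2a - b^3 - b^2 + b + 1 → -2ab - 2a - 2b^3 - 2b^2 + b + 1
  leading term ab: subtract (1)·h_3 from -2ab - 2a - 2b^3 - 2b^2 + b + 1 → -2b^3 + 2b^2 + 1
  leading term b^3: subtract (1)·h_4 from -2b^3 + 2b^2 + 1 → 0
  remainder 0.

S(f_1,h_4): leading monomials are coprime, so the S-polynomial reduces to 0 (Buchberger's first criterion).
S(f_2,h_4): leading monomials are coprime, so the S-polynomial reduces to 0 (Buchberger's first criterion).
S(h_3,h_4): lcm = ab^3. S = 2ab^2 - 2a + 2b^4 + 2b^3.
  leading term ab^2: subtract (-b)·h_3 from 2ab^2 - 2a + 2b^4 + 2b^3 → -2ab - 2a + 2b^4 - 2b^3 + b^2
  leading term ab: subtract (1)·h_3 from -2ab - 2a + 2b^4 - 2b^3 + b^2 → 2b^4 - 2b^3 - b
  leading term b^4: subtract (-b)·h_4 from 2b^4 - 2b^3 - b → 0
  remainder 0.

Every S-polynomial of the final basis reduces to 0, so we have a Gröbner basis.
Inter-reduce: drop elements whose leading term is divisible by another's, tail-reduce, and make monic.
Reduced Gröbner basis: {a^2 - b^2 - b + 1, ab + a + 2b^2 + 2b, b^3 - b^2 + 2}.
Label its elements g_1 = a^2 - b^2 - b + 1, g_2 = ab + a + 2b^2 + 2b, g_3 = b^3 - b^2 + 2.

Reduce p = ab + a + 2b^2 + 2b modulo G:
  leading term ab: subtract (1)·g_2 from ab + a + 2b^2 + 2b → 0
  normal form = 0.
Since the normal form is 0, p ∈ I.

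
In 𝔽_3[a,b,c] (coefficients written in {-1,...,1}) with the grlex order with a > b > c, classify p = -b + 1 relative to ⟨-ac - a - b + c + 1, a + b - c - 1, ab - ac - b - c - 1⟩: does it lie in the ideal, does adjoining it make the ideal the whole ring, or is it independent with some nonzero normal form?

First compute the reduced Gröbner basis of I by Buchberger's algorithm.
f_1 = -ac - a - b + c + 1, LT = ac.
f_2 = a + b - c - 1, LT = a.
f_3 = ab - ac - b - c - 1, LT = ab.

S(f_1,f_2): lcm = ac. S = -bc + c² + a + b - 1.
  leading term bc: no divisor's leading term divides it; move -bc to the remainder.
  leading term c²: no divisor's leading term divides it; move c² to the remainder.
  leading term a: subtract (1)·f_2 from a + b - 1 → c
  leading term c: no divisor's leading term divides it; move c to the remainder.
  remainder -bc + c² + c ≠ 0; add h_4 = -bc + c² + c to the basis.

S(f_1,f_3): lcm = abc. S = ac² + ab + b² + c² - b + c.
  leading term ac²: subtract (-c)·f_1 from ac² + ab + b² + c² - b + c → ab - ac + b² - bc - c² - b - c
  leading term ab: subtract (b)·f_2 from ab - ac + b² - bc - c² - b - c → -ac - c² - c
  leading term ac: subtract (1)·f_1 from -ac - c² - c → -c² + a + b + c - 1
  leading term c²: no divisor's leading term divides it; move -c² to the remainder.
  leading term a: subtract (1)·f_2 from a + b + c - 1 → -c
  leading term c: no divisor's leading term divides it; move -c to the remainder.
  remainder -c² - c ≠ 0; add h_5 = -c² - c to the basis.

S(f_2,f_3): lcm = ab. S = ac + b² - bc + c + 1.
  leading term ac: subtract (-1)·f_1 from ac + b² - bc + c + 1 → b² - bc - a - b - c - 1
  leading term b²: no divisor's leading term divides it; move b² to the remainder.
  leading term bc: subtract (1)·h_4 from -bc - a - b - c - 1 → -c² - a - b + c - 1
  leading term c²: subtract (1)·h_5 from -c² - a - b + c - 1 → -a - b - c - 1
  leading term a: subtract (-1)·f_2 from -a - b - c - 1 → c + 1
  leading term c: no divisor's leading term divides it; move c to the remainder.
  leading term 1: no divisor's leading term divides it; move 1 to the remainder.
  remainder b² + c + 1 ≠ 0; add h_6 = b² + c + 1 to the basis.

The other S-polynomials (S(f_1,h_4), S(f_2,h_4), S(f_3,h_4), S(f_1,h_5), S(f_2,h_5), S(f_3,h_5), S(h_4,h_5), S(f_1,h_6), S(f_2,h_6), S(f_3,h_6), S(h_4,h_6), S(h_5,h_6)) all reduce to 0 modulo the current basis, so we have a Gröbner basis.
Inter-reduce: drop elements whose leading term is divisible by another's, tail-reduce, and make monic.
Reduced Gröbner basis: {b² + c + 1, bc, c² + c, a + b - c - 1}.
Label its elements g_1 = b² + c + 1, g_2 = bc, g_3 = c² + c, g_4 = a + b - c - 1.

Reduce p = -b + 1 modulo G:
  leading term b: no divisor's leading term divides it; move -b to the remainder.
  leading term 1: no divisor's leading term divides it; move 1 to the remainder.
  normal form = -b + 1.
The normal form is nonzero, so p ∉ I. Since p minus its normal form lies in I, I + (p) = I + (r) where r = -b + 1; decide whether this ideal is the whole ring.
Run Buchberger on G together with r (pairs among the g_i already reduce to 0 since G is a Gröbner basis):
g_1 = b² + c + 1, LT = b².
g_2 = bc, LT = bc.
g_3 = c² + c, LT = c².
g_4 = a + b - c - 1, LT = a.
r = -b + 1, LT = b.

S(g_1,r): lcm = b². S = b + c + 1.
  leading term b: subtract (-1)·r from b + c + 1 → c - 1
  leading term c: no divisor's leading term divides it; move c to the remainder.
  leading term 1: no divisor's leading term divides it; move -1 to the remainder.
  remainder c - 1 ≠ 0; add m_6 = c - 1 to the basis.

S(g_2,r): lcm = bc. S = c.
  leading term c: subtract (1)·m_6 from c → 1
  leading term 1: no divisor's leading term divides it; move 1 to the remainder.
  remainder 1 ≠ 0; add m_7 = 1 to the basis.

The other S-polynomials (S(g_1,g_2), S(g_1,g_3), S(g_1,g_4), S(g_2,g_3), S(g_2,g_4), S(g_3,g_4), S(g_3,r), S(g_4,r), S(g_1,m_6), S(g_2,m_6), S(g_3,m_6), S(g_4,m_6), S(r,m_6), S(g_1,m_7), S(g_2,m_7), S(g_3,m_7), S(g_4,m_7), S(r,m_7), S(m_6,m_7)) all reduce to 0 modulo the current basis, so we have a Gröbner basis.
Inter-reduce: drop elements whose leading term is divisible by another's, tail-reduce, and make monic.
Reduced Gröbner basis: {1}.
The reduced Gröbner basis of I + (p) is {1}: the ideal is the whole ring, so the enlarged system has no common solution — adjoining p is inconsistent.

Adjoining -b + 1 makes the ideal the whole ring: the system is inconsistent.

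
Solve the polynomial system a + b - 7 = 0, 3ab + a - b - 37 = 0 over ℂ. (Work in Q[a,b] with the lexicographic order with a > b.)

{(4, 3), (11/3, 10/3)}

Compute a lex Gröbner basis by Buchberger's algorithm.
f_1 = a + b - 7, LT = a.
f_2 = 3ab + a - b - 37, LT = ab.

S(f_1,f_2): lcm = ab. S = -1/3a + b^2 - 20/3b + 37/3.
  leading term a: subtract (-1/3)·f_1 from -1/3a + b^2 - 20/3b + 37/3 → b^2 - 19/3b + 10
  leading term b^2: no divisor's leading term divides it; move b^2 to the remainder.
  leading term b: no divisor's leading term divides it; move -19/3b to the remainder.
  leading term 1: no divisor's leading term divides it; move 10 to the remainder.
  remainder b^2 - 19/3b + 10 ≠ 0; add h_3 = b^2 - 19/3b + 10 to the basis.

The other S-polynomials (S(f_1,h_3), S(f_2,h_3)) all reduce to 0 modulo the current basis, so we have a Gröbner basis.
Inter-reduce: drop elements whose leading term is divisible by another's, tail-reduce, and make monic.
Reduced Gröbner basis: {a + b - 7, b^2 - 19/3b + 10}.

From the last basis element, b^2 - 19/3b + 10 = 0, so b takes values in {3, 10/3}. Each choice, substituted upward through the basis, yields the corresponding point(s) of the solution set.
  b = 3: the earlier basis element becomes a - 4 = 0, giving a = 4 — point (4, 3).
  b = 10/3: the earlier basis element becomes a - 11/3 = 0, giving a = 11/3 — point (11/3, 10/3).
Each listed point satisfies every original equation (direct substitution).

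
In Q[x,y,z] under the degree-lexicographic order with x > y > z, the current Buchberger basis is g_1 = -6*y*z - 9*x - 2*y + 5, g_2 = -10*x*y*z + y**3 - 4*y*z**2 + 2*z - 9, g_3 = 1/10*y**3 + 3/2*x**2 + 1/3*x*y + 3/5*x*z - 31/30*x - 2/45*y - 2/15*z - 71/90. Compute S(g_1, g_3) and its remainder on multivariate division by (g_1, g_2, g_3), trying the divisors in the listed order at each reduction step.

lcm(LM(g_1), LM(g_3)) = y**3*z.
S = (lcm/LT(g_1))·g_1 − (lcm/LT(g_3))·g_3 = -15*x**2*z + 3/2*x*y**2 - 10/3*x*y*z - 6*x*z**2 + 1/3*y**3 + 31/3*x*z - 5/6*y**2 + 4/9*y*z + 4/3*z**2 + 71/9*z.
Reduce S modulo (g_1, g_2, g_3) in that order:
  leading term x**2*z: no divisor's leading term divides it; move -15*x**2*z to the remainder.
  leading term x*y**2: no divisor's leading term divides it; move 3/2*x*y**2 to the remainder.
  leading term x*y*z: subtract (5/9*x)·g_1 from -10/3*x*y*z - 6*x*z**2 + 1/3*y**3 + 31/3*x*z - 5/6*y**2 + 4/9*y*z + 4/3*z**2 + 71/9*z → -6*x*z**2 + 1/3*y**3 + 5*x**2 + 10/9*x*y + 31/3*x*z - 5/6*y**2 + 4/9*y*z + 4/3*z**2 - 25/9*x + 71/9*z
  leading term x*z**2: no divisor's leading term divides it; move -6*x*z**2 to the remainder.
  leading term y**3: subtract (10/3)·g_3 from 1/3*y**3 + 5*x**2 + 10/9*x*y + 31/3*x*z - 5/6*y**2 + 4/9*y*z + 4/3*z**2 - 25/9*x + 71/9*z → 25/3*x*z - 5/6*y**2 + 4/9*y*z + 4/3*z**2 + 2/3*x + 4/27*y + 25/3*z + 71/27
  leading term x*z: no divisor's leading term divides it; move 25/3*x*z to the remainder.
  leading term y**2: no divisor's leading term divides it; move -5/6*y**2 to the remainder.
  leading term y*z: subtract (-2/27)·g_1 from 4/9*y*z + 4/3*z**2 + 2/3*x + 4/27*y + 25/3*z + 71/27 → 4/3*z**2 + 25/3*z + 3
  leading term z**2: no divisor's leading term divides it; move 4/3*z**2 to the remainder.
  leading term z: no divisor's leading term divides it; move 25/3*z to the remainder.
  leading term 1: no divisor's leading term divides it; move 3 to the remainder.
The remainder -15*x**2*z + 3/2*x*y**2 - 6*x*z**2 + 25/3*x*z - 5/6*y**2 + 4/3*z**2 + 25/3*z + 3 is nonzero, so it would be added as the next basis element.

S(g_1, g_3) = -15*x**2*z + 3/2*x*y**2 - 10/3*x*y*z - 6*x*z**2 + 1/3*y**3 + 31/3*x*z - 5/6*y**2 + 4/9*y*z + 4/3*z**2 + 71/9*z; remainder on division = -15*x**2*z + 3/2*x*y**2 - 6*x*z**2 + 25/3*x*z - 5/6*y**2 + 4/3*z**2 + 25/3*z + 3.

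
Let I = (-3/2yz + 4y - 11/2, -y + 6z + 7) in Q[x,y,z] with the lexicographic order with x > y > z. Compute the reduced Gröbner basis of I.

f_1 = -3/2yz + 4y - 11/2, LT = yz.
f_2 = -y + 6z + 7, LT = y.

S(f_1,f_2): lcm = yz. S = -8/3y + 6z^2 + 7z + 11/3.
  reduce S modulo (f_1, f_2):
  remainder 6z^2 - 9z - 15 ≠ 0; add g_3 = 6z^2 - 9z - 15 to the basis.

The other S-polynomials (S(f_1,g_3), S(f_2,g_3)) all reduce to 0 modulo the current basis, so we have a Gröbner basis.
Inter-reduce: drop elements whose leading term is divisible by another's, tail-reduce, and make monic.

G = {y - 6z - 7, z^2 - 3/2z - 5/2}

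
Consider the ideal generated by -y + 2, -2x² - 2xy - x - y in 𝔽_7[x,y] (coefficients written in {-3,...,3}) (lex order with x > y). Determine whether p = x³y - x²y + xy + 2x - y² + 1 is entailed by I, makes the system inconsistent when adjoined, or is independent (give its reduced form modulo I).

x³y - x²y + xy + 2x - y² + 1 is independent of I; its normal form modulo I is 2x - 3.

First compute the reduced Gröbner basis of I by Buchberger's algorithm.
f_1 = -y + 2, LT = y.
f_2 = -2x² - 2xy - x - y, LT = x².

The S-polynomials (S(f_1,f_2)) all reduce to 0 modulo the current basis, so we have a Gröbner basis.
Inter-reduce: drop elements whose leading term is divisible by another's, tail-reduce, and make monic.
Reduced Gröbner basis: {x² - x + 1, y - 2}.
Label its elements g_1 = x² - x + 1, g_2 = y - 2.

Reduce p = x³y - x²y + xy + 2x - y² + 1 modulo G:
  leading term x³y: subtract (xy)·g_1 from x³y - x²y + xy + 2x - y² + 1 → 2x - y² + 1
  leading term x: no divisor's leading term divides it; move 2x to the remainder.
  leading term y²: subtract (-y)·g_2 from -y² + 1 → -2y + 1
  leading term y: subtract (-2)·g_2 from -2y + 1 → -3
  leading term 1: no divisor's leading term divides it; move -3 to the remainder.
  normal form = 2x - 3.
The normal form is nonzero, so p ∉ I. Since p minus its normal form lies in I, I + (p) = I + (r) where r = 2x - 3; decide whether this ideal is the whole ring.
Run Buchberger on G together with r (pairs among the g_i already reduce to 0 since G is a Gröbner basis):
g_1 = x² - x + 1, LT = x².
g_2 = y - 2, LT = y.
r = 2x - 3, LT = x.

The S-polynomials (S(g_1,g_2), S(g_1,r), S(g_2,r)) all reduce to 0 modulo the current basis, so we have a Gröbner basis.
Inter-reduce: drop elements whose leading term is divisible by another's, tail-reduce, and make monic.
Reduced Gröbner basis: {x + 2, y - 2}.
The reduced Gröbner basis of I + (p) is {x + 2, y - 2} ≠ {1}, a proper ideal, so the enlarged system stays consistent: p is independent of I, with normal form 2x - 3.

Ideal membership is decidable via reduction modulo a Gröbner basis.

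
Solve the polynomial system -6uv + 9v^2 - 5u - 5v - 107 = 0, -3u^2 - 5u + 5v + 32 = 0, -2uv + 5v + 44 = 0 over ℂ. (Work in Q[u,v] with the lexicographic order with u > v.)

Compute a lex Gröbner basis by Buchberger's algorithm.
f_1 = -6uv - 5u + 9v^2 - 5v - 107, LT = uv.
f_2 = -3u^2 - 5u + 5v + 32, LT = u^2.
f_3 = -2uv + 5v + 44, LT = uv.

S(f_1,f_2): lcm = u^2v. S = 5/6u^2 - 3/2uv^2 - 5/6uv + 107/6u + 5/3v^2 + 32/3v.
  leading term u^2: subtract (-5/18)·f_2 from 5/6u^2 - 3/2uv^2 - 5/6uv + 107/6u + 5/3v^2 + 32/3v → -3/2uv^2 - 5/6uv + 148/9u + 5/3v^2 + 217/18v + 80/9
  leading term uv^2: subtract (1/4v)·f_1 from -3/2uv^2 - 5/6uv + 148/9u + 5/3v^2 + 217/18v + 80/9 → 5/12uv + 148/9u - 9/4v^3 + 35/12v^2 + 1397/36v + 80/9
  leading term uv: subtract (-5/72)·f_1 from 5/12uv + 148/9u - 9/4v^3 + 35/12v^2 + 1397/36v + 80/9 → 1159/72u - 9/4v^3 + 85/24v^2 + 923/24v + 35/24
  leading term u: no divisor's leading term divides it; move 1159/72u to the remainder.
  leading term v^3: no divisor's leading term divides it; move -9/4v^3 to the remainder.
  leading term v^2: no divisor's leading term divides it; move 85/24v^2 to the remainder.
  leading term v: no divisor's leading term divides it; move 923/24v to the remainder.
  leading term 1: no divisor's leading term divides it; move 35/24 to the remainder.
  remainder 1159/72u - 9/4v^3 + 85/24v^2 + 923/24v + 35/24 ≠ 0; add h_4 = 1159/72u - 9/4v^3 + 85/24v^2 + 923/24v + 35/24 to the basis.

S(f_1,f_3): lcm = uv. S = 5/6u - 3/2v^2 + 10/3v + 239/6.
  leading term u: subtract (60/1159)·h_4 from 5/6u - 3/2v^2 + 10/3v + 239/6 → 135/1159v^3 - 1951/1159v^2 + 9335/6954v + 138238/3477
  leading term v^3: no divisor's leading term divides it; move 135/1159v^3 to the remainder.
  leading term v^2: no divisor's leading term divides it; move -1951/1159v^2 to the remainder.
  leading term v: no divisor's leading term divides it; move 9335/6954v to the remainder.
  leading term 1: no divisor's leading term divides it; move 138238/3477 to the remainder.
  remainder 135/1159v^3 - 1951/1159v^2 + 9335/6954v + 138238/3477 ≠ 0; add h_5 = 135/1159v^3 - 1951/1159v^2 + 9335/6954v + 138238/3477 to the basis.

S(f_2,f_3): lcm = u^2v. S = 25/6uv + 22u - 5/3v^2 - 32/3v.
  leading term uv: subtract (-25/36)·f_1 from 25/6uv + 22u - 5/3v^2 - 32/3v → 667/36u + 55/12v^2 - 509/36v - 2675/36
  leading term u: subtract (1334/1159)·h_4 from 667/36u + 55/12v^2 - 509/36v - 2675/36 → 6003/2318v^3 + 1175/2318v^2 - 1218427/20862v - 792590/10431
  leading term v^3: subtract (667/30)·h_5 from 6003/2318v^3 + 1175/2318v^2 - 1218427/20862v - 792590/10431 → 569/15v^2 - 353/4v - 14399/15
  leading term v^2: no divisor's leading term divides it; move 569/15v^2 to the remainder.
  leading term v: no divisor's leading term divides it; move -353/4v to the remainder.
  leading term 1: no divisor's leading term divides it; move -14399/15 to the remainder.
  remainder 569/15v^2 - 353/4v - 14399/15 ≠ 0; add h_6 = 569/15v^2 - 353/4v - 14399/15 to the basis.

S(f_1,h_4): lcm = uv. S = 5/6u + 162/1159v^4 - 255/1159v^3 - 9015/2318v^2 + 5165/6954v + 107/6.
  leading term u: subtract (60/1159)·h_4 from 5/6u + 162/1159v^4 - 255/1159v^3 - 9015/2318v^2 + 5165/6954v + 107/6 → 162/1159v^4 - 120/1159v^3 - 4720/1159v^2 - 4340/3477v + 61744/3477
  leading term v^4: subtract (6/5v)·h_5 from 162/1159v^4 - 120/1159v^3 - 4720/1159v^2 - 4340/3477v + 61744/3477 → 11106/5795v^3 - 6587/1159v^2 - 851128/17385v + 61744/3477
  leading term v^3: subtract (1234/75)·h_5 from 11106/5795v^3 - 6587/1159v^2 - 851128/17385v + 61744/3477 → 1651/75v^2 - 3197/45v - 143188/225
  leading term v^2: subtract (1651/2845)·h_6 from 1651/75v^2 - 3197/45v - 143188/225 → -406229/20484v - 406229/5121
  leading term v: no divisor's leading term divides it; move -406229/20484v to the remainder.
  leading term 1: no divisor's leading term divides it; move -406229/5121 to the remainder.
  remainder -406229/20484v - 406229/5121 ≠ 0; add h_7 = -406229/20484v - 406229/5121 to the basis.

The other S-polynomials (S(f_2,h_4), S(f_3,h_4), S(f_1,h_5), S(f_2,h_5), S(f_3,h_5), S(h_4,h_5), S(f_1,h_6), S(f_2,h_6), S(f_3,h_6), S(h_4,h_6), S(h_5,h_6), S(f_1,h_7), S(f_2,h_7), S(f_3,h_7), S(h_4,h_7), S(h_5,h_7), S(h_6,h_7)) all reduce to 0 modulo the current basis, so we have a Gröbner basis.
Inter-reduce: drop elements whose leading term is divisible by another's, tail-reduce, and make monic.
Reduced Gröbner basis: {u + 3, v + 4}.

Since the basis is lex-ordered, v + 4 is univariate in v. Its roots are {-4}. Back-substituting each root into the other basis elements fixes the other coordinates.
  v = -4: the earlier basis element becomes u + 3 = 0, giving u = -3 — point (-3, -4).
Check: every point annihilates each of the original generators.

{(-3, -4)}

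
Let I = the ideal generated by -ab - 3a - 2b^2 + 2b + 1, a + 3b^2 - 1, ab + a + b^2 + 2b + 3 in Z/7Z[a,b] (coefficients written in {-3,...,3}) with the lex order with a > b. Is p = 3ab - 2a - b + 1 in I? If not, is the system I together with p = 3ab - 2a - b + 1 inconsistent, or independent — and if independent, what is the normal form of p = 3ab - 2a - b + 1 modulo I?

First compute the reduced Gröbner basis of I by Buchberger's algorithm.
f_1 = -ab - 3a - 2b^2 + 2b + 1, LT = ab.
f_2 = a + 3b^2 - 1, LT = a.
f_3 = ab + a + b^2 + 2b + 3, LT = ab.

S(f_1,f_2): lcm = ab. S = 3a - 3b^3 + 2b^2 - b - 1.
  leading term a: subtract (3)·f_2 from 3a - 3b^3 + 2b^2 - b - 1 → -3b^3 - b + 2
  leading term b^3: no divisor's leading term divides it; move -3b^3 to the remainder.
  leading term b: no divisor's leading term divides it; move -b to the remainder.
  leading term 1: no divisor's leading term divides it; move 2 to the remainder.
  remainder -3b^3 - b + 2 ≠ 0; add h_4 = -3b^3 - b + 2 to the basis.

S(f_1,f_3): lcm = ab. S = 2a + b^2 + 3b + 3.
  leading term a: subtract (2)·f_2 from 2a + b^2 + 3b + 3 → 2b^2 + 3b - 2
  leading term b^2: no divisor's leading term divides it; move 2b^2 to the remainder.
  leading term b: no divisor's leading term divides it; move 3b to the remainder.
  leading term 1: no divisor's leading term divides it; move -2 to the remainder.
  remainder 2b^2 + 3b - 2 ≠ 0; add h_5 = 2b^2 + 3b - 2 to the basis.

S(f_3,h_4): lcm = ab^3. S = ab^2 + 2ab + 3a + b^4 + 2b^3 + 3b^2.
  leading term ab^2: subtract (-b)·f_1 from ab^2 + 2ab + 3a + b^4 + 2b^3 + 3b^2 → -ab + 3a + b^4 - 2b^2 + b
  leading term ab: subtract (1)·f_1 from -ab + 3a + b^4 - 2b^2 + b → -a + b^4 - b - 1
  leading term a: subtract (-1)·f_2 from -a + b^4 - b - 1 → b^4 + 3b^2 - b - 2
  leading term b^4: subtract (2b)·h_4 from b^4 + 3b^2 - b - 2 → -2b^2 + 2b - 2
  leading term b^2: subtract (-1)·h_5 from -2b^2 + 2b - 2 → -2b + 3
  leading term b: no divisor's leading term divides it; move -2b to the remainder.
  leading term 1: no divisor's leading term divides it; move 3 to the remainder.
  remainder -2b + 3 ≠ 0; add h_6 = -2b + 3 to the basis.

The other S-polynomials (S(f_2,f_3), S(f_1,h_4), S(f_2,h_4), S(f_1,h_5), S(f_2,h_5), S(f_3,h_5), S(h_4,h_5), S(f_1,h_6), S(f_2,h_6), S(f_3,h_6), S(h_4,h_6), S(h_5,h_6)) all reduce to 0 modulo the current basis, so we have a Gröbner basis.
Inter-reduce: drop elements whose leading term is divisible by another's, tail-reduce, and make monic.
Reduced Gröbner basis: {a - 3, b + 2}.
Label its elements g_1 = a - 3, g_2 = b + 2.

Reduce p = 3ab - 2a - b + 1 modulo G:
  leading term ab: subtract (3b)·g_1 from 3ab - 2a - b + 1 → -2a + b + 1
  leading term a: subtract (-2)·g_1 from -2a + b + 1 → b + 2
  leading term b: subtract (1)·g_2 from b + 2 → 0
  normal form = 0.
Since the normal form is 0, p ∈ I.

3ab - 2a - b + 1 lies in I (it reduces to 0).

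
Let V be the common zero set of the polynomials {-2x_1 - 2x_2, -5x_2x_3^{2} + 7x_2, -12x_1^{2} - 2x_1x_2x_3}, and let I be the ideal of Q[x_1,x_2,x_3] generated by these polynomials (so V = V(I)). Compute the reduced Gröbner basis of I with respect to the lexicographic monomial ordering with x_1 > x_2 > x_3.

G = {x_1 + x_2, x_2^{2}, x_2x_3^{2} - \tfrac{7}{5}x_2}

f_1 = -2x_1 - 2x_2, LT = x_1.
f_2 = -5x_2x_3^{2} + 7x_2, LT = x_2x_3^{2}.
f_3 = -12x_1^{2} - 2x_1x_2x_3, LT = x_1^{2}.

S(f_1,f_2): leading monomials are coprime, so the S-polynomial reduces to 0 (Buchberger's first criterion).
S(f_1,f_3): lcm = x_1^{2}. S = -\tfrac{1}{6}x_1x_2x_3 + x_1x_2.
  leading term x_1x_2x_3: subtract (\tfrac{1}{12}x_2x_3)·f_1 from -\tfrac{1}{6}x_1x_2x_3 + x_1x_2 → x_1x_2 + \tfrac{1}{6}x_2^{2}x_3
  leading term x_1x_2: subtract (-\tfrac{1}{2}x_2)·f_1 from x_1x_2 + \tfrac{1}{6}x_2^{2}x_3 → \tfrac{1}{6}x_2^{2}x_3 - x_2^{2}
  leading term x_2^{2}x_3: no divisor's leading term divides it; move \tfrac{1}{6}x_2^{2}x_3 to the remainder.
  leading term x_2^{2}: no divisor's leading term divides it; move -x_2^{2} to the remainder.
  remainder \tfrac{1}{6}x_2^{2}x_3 - x_2^{2} ≠ 0; add g_4 = \tfrac{1}{6}x_2^{2}x_3 - x_2^{2} to the basis.

S(f_2,f_3): leading monomials are coprime, so the S-polynomial reduces to 0 (Buchberger's first criterion).
S(f_1,g_4): leading monomials are coprime, so the S-polynomial reduces to 0 (Buchberger's first criterion).
S(f_2,g_4): lcm = x_2^{2}x_3^{2}. S = 6x_2^{2}x_3 - \tfrac{7}{5}x_2^{2}.
  leading term x_2^{2}x_3: subtract (36)·g_4 from 6x_2^{2}x_3 - \tfrac{7}{5}x_2^{2} → \tfrac{173}{5}x_2^{2}
  leading term x_2^{2}: no divisor's leading term divides it; move \tfrac{173}{5}x_2^{2} to the remainder.
  remainder \tfrac{173}{5}x_2^{2} ≠ 0; add g_5 = \tfrac{173}{5}x_2^{2} to the basis.

S(f_3,g_4): leading monomials are coprime, so the S-polynomial reduces to 0 (Buchberger's first criterion).
S(f_1,g_5): leading monomials are coprime, so the S-polynomial reduces to 0 (Buchberger's first criterion).
S(f_2,g_5): lcm = x_2^{2}x_3^{2}. S = -\tfrac{7}{5}x_2^{2}.
  leading term x_2^{2}: subtract (-\tfrac{7}{173})·g_5 from -\tfrac{7}{5}x_2^{2} → 0
  remainder 0.

S(f_3,g_5): leading monomials are coprime, so the S-polynomial reduces to 0 (Buchberger's first criterion).
S(g_4,g_5): lcm = x_2^{2}x_3. S = -6x_2^{2}.
  leading term x_2^{2}: subtract (-\tfrac{30}{173})·g_5 from -6x_2^{2} → 0
  remainder 0.

Every S-polynomial of the final basis reduces to 0, so we have a Gröbner basis.
Inter-reduce: drop elements whose leading term is divisible by another's, tail-reduce, and make monic.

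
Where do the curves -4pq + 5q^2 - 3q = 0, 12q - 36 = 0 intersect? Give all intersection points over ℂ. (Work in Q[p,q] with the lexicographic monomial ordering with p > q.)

Compute a lex Gröbner basis by Buchberger's algorithm.
f_1 = -4pq + 5q^2 - 3q, LT = pq.
f_2 = 12q - 36, LT = q.

S(f_1,f_2): lcm = pq. S = 3p - 5/4q^2 + 3/4q.
  leading term p: no divisor's leading term divides it; move 3p to the remainder.
  leading term q^2: subtract (-5/48q)·f_2 from -5/4q^2 + 3/4q → -3q
  leading term q: subtract (-1/4)·f_2 from -3q → -9
  leading term 1: no divisor's leading term divides it; move -9 to the remainder.
  remainder 3p - 9 ≠ 0; add h_3 = 3p - 9 to the basis.

The other S-polynomials (S(f_1,h_3), S(f_2,h_3)) all reduce to 0 modulo the current basis, so we have a Gröbner basis.
Inter-reduce: drop elements whose leading term is divisible by another's, tail-reduce, and make monic.
Reduced Gröbner basis: {p - 3, q - 3}.

Since the basis is lex-ordered, q - 3 is univariate in q. Its roots are {3}. Back-substituting each root into the other basis elements fixes the other coordinates.
  q = 3: the earlier basis element becomes p - 3 = 0, giving p = 3 — point (3, 3).
Substituting each solution back into the original system confirms all equations vanish.

{(3, 3)}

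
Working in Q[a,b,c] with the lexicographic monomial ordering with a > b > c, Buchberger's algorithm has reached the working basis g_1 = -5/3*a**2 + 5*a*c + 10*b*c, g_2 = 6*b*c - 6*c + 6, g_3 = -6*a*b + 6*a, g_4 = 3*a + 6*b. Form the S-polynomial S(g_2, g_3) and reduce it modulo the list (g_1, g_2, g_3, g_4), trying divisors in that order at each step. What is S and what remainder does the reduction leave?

lcm(LM(g_2), LM(g_3)) = a*b*c.
S = (lcm/LT(g_2))·g_2 − (lcm/LT(g_3))·g_3 = a.
Reduce S modulo (g_1, g_2, g_3, g_4) in that order:
  leading term a: subtract (1/3)·g_4 from a → -2*b
  leading term b: no divisor's leading term divides it; move -2*b to the remainder.
The remainder -2*b is nonzero, so it would be added as the next basis element.

S(g_2, g_3) = a; remainder on division = -2*b.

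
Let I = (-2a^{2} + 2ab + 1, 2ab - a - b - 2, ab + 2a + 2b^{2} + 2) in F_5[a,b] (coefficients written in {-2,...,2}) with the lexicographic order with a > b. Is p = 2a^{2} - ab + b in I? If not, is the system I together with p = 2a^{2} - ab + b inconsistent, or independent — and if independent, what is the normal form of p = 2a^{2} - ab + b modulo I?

2a^{2} - ab + b is independent of I; its normal form modulo I is -2a - 1.

First compute the reduced Gröbner basis of I by Buchberger's algorithm.
f_1 = -2a^{2} + 2ab + 1, LT = a^{2}.
f_2 = 2ab - a - b - 2, LT = ab.
f_3 = ab + 2a + 2b^{2} + 2, LT = ab.

S(f_1,f_2): lcm = a^{2}b. S = -2a^{2} - ab^{2} - 2ab + a + 2b.
  reduce S modulo (f_1, f_2, f_3):
  remainder 2b^{2} + 2 ≠ 0; add h_4 = 2b^{2} + 2 to the basis.

S(f_1,f_3): lcm = a^{2}b. S = -2a^{2} + 2ab^{2} - 2a + 2b.
  reduce S modulo (f_1, f_2, f_3, h_4):
  remainder b + 2 ≠ 0; add h_5 = b + 2 to the basis.

The other S-polynomials (S(f_2,f_3), S(f_1,h_4), S(f_2,h_4), S(f_3,h_4), S(f_1,h_5), S(f_2,h_5), S(f_3,h_5), S(h_4,h_5)) all reduce to 0 modulo the current basis, so we have a Gröbner basis.
Inter-reduce: drop elements whose leading term is divisible by another's, tail-reduce, and make monic.
Reduced Gröbner basis: {a^{2} + 2a + 2, b + 2}.
Label its elements g_1 = a^{2} + 2a + 2, g_2 = b + 2.

Reduce p = 2a^{2} - ab + b modulo G:
  leading term a^{2}: subtract (2)·g_1 from 2a^{2} - ab + b → -ab + a + b + 1
  leading term ab: subtract (-a)·g_2 from -ab + a + b + 1 → -2a + b + 1
  leading term a: no divisor's leading term divides it; move -2a to the remainder.
  leading term b: subtract (1)·g_2 from b + 1 → -1
  leading term 1: no divisor's leading term divides it; move -1 to the remainder.
  normal form = -2a - 1.
The normal form is nonzero, so p ∉ I. Since p minus its normal form lies in I, I + (p) = I + (r) where r = -2a - 1; decide whether this ideal is the whole ring.
Run Buchberger on G together with r (pairs among the g_i already reduce to 0 since G is a Gröbner basis):
g_1 = a^{2} + 2a + 2, LT = a^{2}.
g_2 = b + 2, LT = b.
r = -2a - 1, LT = a.

The S-polynomials (S(g_1,g_2), S(g_1,r), S(g_2,r)) all reduce to 0 modulo the current basis, so we have a Gröbner basis.
Inter-reduce: drop elements whose leading term is divisible by another's, tail-reduce, and make monic.
Reduced Gröbner basis: {a - 2, b + 2}.
The reduced Gröbner basis of I + (p) is {a - 2, b + 2} ≠ {1}, a proper ideal, so the enlarged system stays consistent: p is independent of I, with normal form -2a - 1.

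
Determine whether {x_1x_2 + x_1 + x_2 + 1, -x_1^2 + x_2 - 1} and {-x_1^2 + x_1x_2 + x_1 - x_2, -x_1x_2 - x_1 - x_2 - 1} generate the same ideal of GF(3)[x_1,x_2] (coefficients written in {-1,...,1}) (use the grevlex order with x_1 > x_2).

For a fixed monomial order, each ideal has a unique reduced Gröbner basis; comparing bases decides equality.
Buchberger on the first generating set:
f_1 = x_1x_2 + x_1 + x_2 + 1, LT = x_1x_2.
f_2 = -x_1^2 + x_2 - 1, LT = x_1^2.

S(f_1,f_2): lcm = x_1^2x_2. S = x_1^2 + x_1x_2 + x_2^2 + x_1 - x_2.
  leading term x_1^2: subtract (-1)·f_2 from x_1^2 + x_1x_2 + x_2^2 + x_1 - x_2 → x_1x_2 + x_2^2 + x_1 - 1
  leading term x_1x_2: subtract (1)·f_1 from x_1x_2 + x_2^2 + x_1 - 1 → x_2^2 - x_2 + 1
  leading term x_2^2: no divisor's leading term divides it; move x_2^2 to the remainder.
  leading term x_2: no divisor's leading term divides it; move -x_2 to the remainder.
  leading term 1: no divisor's leading term divides it; move 1 to the remainder.
  remainder x_2^2 - x_2 + 1 ≠ 0; add g_3 = x_2^2 - x_2 + 1 to the basis.

The other S-polynomials (S(f_1,g_3), S(f_2,g_3)) all reduce to 0 modulo the current basis, so we have a Gröbner basis.
Inter-reduce: drop elements whose leading term is divisible by another's, tail-reduce, and make monic.
Reduced Gröbner basis: {x_1^2 - x_2 + 1, x_1x_2 + x_1 + x_2 + 1, x_2^2 - x_2 + 1}.

Buchberger on the second generating set:
h_1 = -x_1^2 + x_1x_2 + x_1 - x_2, LT = x_1^2.
h_2 = -x_1x_2 - x_1 - x_2 - 1, LT = x_1x_2.

S(h_1,h_2): lcm = x_1^2x_2. S = -x_1x_2^2 - x_1^2 + x_1x_2 + x_2^2 - x_1.
  leading term x_1x_2^2: subtract (x_2)·h_2 from -x_1x_2^2 - x_1^2 + x_1x_2 + x_2^2 - x_1 → -x_1^2 - x_1x_2 - x_2^2 - x_1 + x_2
  leading term x_1^2: subtract (1)·h_1 from -x_1^2 - x_1x_2 - x_2^2 - x_1 + x_2 → x_1x_2 - x_2^2 + x_1 - x_2
  leading term x_1x_2: subtract (-1)·h_2 from x_1x_2 - x_2^2 + x_1 - x_2 → -x_2^2 + x_2 - 1
  leading term x_2^2: no divisor's leading term divides it; move -x_2^2 to the remainder.
  leading term x_2: no divisor's leading term divides it; move x_2 to the remainder.
  leading term 1: no divisor's leading term divides it; move -1 to the remainder.
  remainder -x_2^2 + x_2 - 1 ≠ 0; add k_3 = -x_2^2 + x_2 - 1 to the basis.

The other S-polynomials (S(h_1,k_3), S(h_2,k_3)) all reduce to 0 modulo the current basis, so we have a Gröbner basis.
Inter-reduce: drop elements whose leading term is divisible by another's, tail-reduce, and make monic.
Reduced Gröbner basis: {x_1^2 - x_2 + 1, x_1x_2 + x_1 + x_2 + 1, x_2^2 - x_2 + 1}.

Same reduced basis, so the two generating sets span the same ideal.

Yes, the ideals are equal.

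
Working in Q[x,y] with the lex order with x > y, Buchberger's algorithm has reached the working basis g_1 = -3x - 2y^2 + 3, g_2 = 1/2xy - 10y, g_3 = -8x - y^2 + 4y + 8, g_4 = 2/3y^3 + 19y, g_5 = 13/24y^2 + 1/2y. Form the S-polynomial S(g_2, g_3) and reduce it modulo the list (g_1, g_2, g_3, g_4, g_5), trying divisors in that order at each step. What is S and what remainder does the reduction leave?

lcm(LM(g_2), LM(g_3)) = xy.
S = (lcm/LT(g_2))·g_2 − (lcm/LT(g_3))·g_3 = -1/8y^3 + 1/2y^2 - 19y.
Reduce S modulo (g_1, g_2, g_3, g_4, g_5) in that order:
  leading term y^3: subtract (-3/16)·g_4 from -1/8y^3 + 1/2y^2 - 19y → 1/2y^2 - 247/16y
  leading term y^2: subtract (12/13)·g_5 from 1/2y^2 - 247/16y → -3307/208y
  leading term y: no divisor's leading term divides it; move -3307/208y to the remainder.
The remainder -3307/208y is nonzero, so it would be added as the next basis element.

S(g_2, g_3) = -1/8y^3 + 1/2y^2 - 19y; remainder on division = -3307/208y.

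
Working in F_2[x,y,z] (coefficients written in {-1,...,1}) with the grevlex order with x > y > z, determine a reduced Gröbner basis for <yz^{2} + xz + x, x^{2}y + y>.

f_1 = yz^{2} + xz + x, LT = yz^{2}.
f_2 = x^{2}y + y, LT = x^{2}y.

S(f_1,f_2): lcm = x^{2}yz^{2}. S = x^{3}z + x^{3} + yz^{2}.
  reduce S modulo (f_1, f_2):
  remainder x^{3}z + x^{3} + xz + x ≠ 0; add g_3 = x^{3}z + x^{3} + xz + x to the basis.

The other S-polynomials (S(f_1,g_3), S(f_2,g_3)) all reduce to 0 modulo the current basis, so we have a Gröbner basis.

G = {x^{3}z + x^{3} + xz + x, x^{2}y + y, yz^{2} + xz + x}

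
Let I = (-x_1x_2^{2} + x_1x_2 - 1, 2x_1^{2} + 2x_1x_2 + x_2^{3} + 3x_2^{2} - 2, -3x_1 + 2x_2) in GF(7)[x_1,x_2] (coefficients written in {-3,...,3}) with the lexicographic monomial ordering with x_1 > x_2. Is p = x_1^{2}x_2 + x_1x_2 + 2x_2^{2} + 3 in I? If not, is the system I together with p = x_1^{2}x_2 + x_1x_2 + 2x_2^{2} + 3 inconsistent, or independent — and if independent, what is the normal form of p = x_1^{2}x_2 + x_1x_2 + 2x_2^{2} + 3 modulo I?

First compute the reduced Gröbner basis of I by Buchberger's algorithm.
f_1 = -x_1x_2^{2} + x_1x_2 - 1, LT = x_1x_2^{2}.
f_2 = 2x_1^{2} + 2x_1x_2 + x_2^{3} + 3x_2^{2} - 2, LT = x_1^{2}.
f_3 = -3x_1 + 2x_2, LT = x_1.

S(f_1,f_2): lcm = x_1^{2}x_2^{2}. S = -x_1^{2}x_2 - x_1x_2^{3} + x_1 + 3x_2^{5} + 2x_2^{4} + x_2^{2}.
  reduce S modulo (f_1, f_2, f_3):
  remainder 3x_2^{5} - x_2^{4} - 2x_2^{3} + x_2^{2} + 3x_2 ≠ 0; add h_4 = 3x_2^{5} - x_2^{4} - 2x_2^{3} + x_2^{2} + 3x_2 to the basis.

S(f_1,f_3): lcm = x_1x_2^{2}. S = -x_1x_2 + 3x_2^{3} + 1.
  reduce S modulo (f_1, f_2, f_3, h_4):
  remainder 3x_2^{3} - 3x_2^{2} + 1 ≠ 0; add h_5 = 3x_2^{3} - 3x_2^{2} + 1 to the basis.

The other S-polynomials (S(f_2,f_3), S(f_1,h_4), S(f_2,h_4), S(f_3,h_4), S(f_1,h_5), S(f_2,h_5), S(f_3,h_5), S(h_4,h_5)) all reduce to 0 modulo the current basis, so we have a Gröbner basis.
Inter-reduce: drop elements whose leading term is divisible by another's, tail-reduce, and make monic.
Reduced Gröbner basis: {x_1 - 3x_2, x_2^{3} - x_2^{2} - 2}.
Label its elements g_1 = x_1 - 3x_2, g_2 = x_2^{3} - x_2^{2} - 2.

Reduce p = x_1^{2}x_2 + x_1x_2 + 2x_2^{2} + 3 modulo G:
  leading term x_1^{2}x_2: subtract (x_1x_2)·g_1 from x_1^{2}x_2 + x_1x_2 + 2x_2^{2} + 3 → 3x_1x_2^{2} + x_1x_2 + 2x_2^{2} + 3
  leading term x_1x_2^{2}: subtract (3x_2^{2})·g_1 from 3x_1x_2^{2} + x_1x_2 + 2x_2^{2} + 3 → x_1x_2 + 2x_2^{3} + 2x_2^{2} + 3
  leading term x_1x_2: subtract (x_2)·g_1 from x_1x_2 + 2x_2^{3} + 2x_2^{2} + 3 → 2x_2^{3} - 2x_2^{2} + 3
  leading term x_2^{3}: subtract (2)·g_2 from 2x_2^{3} - 2x_2^{2} + 3 → 0
  normal form = 0.
Since the normal form is 0, p ∈ I.

x_1^{2}x_2 + x_1x_2 + 2x_2^{2} + 3 lies in I (it reduces to 0).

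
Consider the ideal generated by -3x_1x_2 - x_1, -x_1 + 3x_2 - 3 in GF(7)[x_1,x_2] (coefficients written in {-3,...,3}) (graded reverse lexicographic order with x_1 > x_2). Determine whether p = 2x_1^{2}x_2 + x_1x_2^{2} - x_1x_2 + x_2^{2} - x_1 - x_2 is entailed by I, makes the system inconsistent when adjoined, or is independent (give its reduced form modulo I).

2x_1^{2}x_2 + x_1x_2^{2} - x_1x_2 + x_2^{2} - x_1 - x_2 is independent of I; its normal form modulo I is -x_2 + 1.

First compute the reduced Gröbner basis of I by Buchberger's algorithm.
f_1 = -3x_1x_2 - x_1, LT = x_1x_2.
f_2 = -x_1 + 3x_2 - 3, LT = x_1.

S(f_1,f_2): lcm = x_1x_2. S = 3x_2^{2} - 2x_1 - 3x_2.
  reduce S modulo (f_1, f_2):
  remainder 3x_2^{2} - 2x_2 - 1 ≠ 0; add h_3 = 3x_2^{2} - 2x_2 - 1 to the basis.

The other S-polynomials (S(f_1,h_3), S(f_2,h_3)) all reduce to 0 modulo the current basis, so we have a Gröbner basis.
Inter-reduce: drop elements whose leading term is divisible by another's, tail-reduce, and make monic.
Reduced Gröbner basis: {x_2^{2} - 3x_2 + 2, x_1 - 3x_2 + 3}.
Label its elements g_1 = x_2^{2} - 3x_2 + 2, g_2 = x_1 - 3x_2 + 3.

Reduce p = 2x_1^{2}x_2 + x_1x_2^{2} - x_1x_2 + x_2^{2} - x_1 - x_2 modulo G:
  leading term x_1^{2}x_2: subtract (2x_1x_2)·g_2 from 2x_1^{2}x_2 + x_1x_2^{2} - x_1x_2 + x_2^{2} - x_1 - x_2 → x_2^{2} - x_1 - x_2
  leading term x_2^{2}: subtract (1)·g_1 from x_2^{2} - x_1 - x_2 → -x_1 + 2x_2 - 2
  leading term x_1: subtract (-1)·g_2 from -x_1 + 2x_2 - 2 → -x_2 + 1
  leading term x_2: no divisor's leading term divides it; move -x_2 to the remainder.
  leading term 1: no divisor's leading term divides it; move 1 to the remainder.
  normal form = -x_2 + 1.
The normal form is nonzero, so p ∉ I. Since p minus its normal form lies in I, I + (p) = I + (r) where r = -x_2 + 1; decide whether this ideal is the whole ring.
Run Buchberger on G together with r (pairs among the g_i already reduce to 0 since G is a Gröbner basis):
g_1 = x_2^{2} - 3x_2 + 2, LT = x_2^{2}.
g_2 = x_1 - 3x_2 + 3, LT = x_1.
r = -x_2 + 1, LT = x_2.

The S-polynomials (S(g_1,g_2), S(g_1,r), S(g_2,r)) all reduce to 0 modulo the current basis, so we have a Gröbner basis.
Inter-reduce: drop elements whose leading term is divisible by another's, tail-reduce, and make monic.
Reduced Gröbner basis: {x_1, x_2 - 1}.
The reduced Gröbner basis of I + (p) is {x_1, x_2 - 1} ≠ {1}, a proper ideal, so the enlarged system stays consistent: p is independent of I, with normal form -x_2 + 1.

Ideal membership is decidable via reduction modulo a Gröbner basis.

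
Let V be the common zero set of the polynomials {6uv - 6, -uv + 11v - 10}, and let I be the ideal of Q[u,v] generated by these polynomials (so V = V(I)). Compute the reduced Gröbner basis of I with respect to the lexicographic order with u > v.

G = {u - 1, v - 1}

f_1 = 6uv - 6, LT = uv.
f_2 = -uv + 11v - 10, LT = uv.

S(f_1,f_2): lcm = uv. S = 11v - 11.
  leading term v: no divisor's leading term divides it; move 11v to the remainder.
  leading term 1: no divisor's leading term divides it; move -11 to the remainder.
  remainder 11v - 11 ≠ 0; add g_3 = 11v - 11 to the basis.

S(f_1,g_3): lcm = uv. S = u - 1.
  leading term u: no divisor's leading term divides it; move u to the remainder.
  leading term 1: no divisor's leading term divides it; move -1 to the remainder.
  remainder u - 1 ≠ 0; add g_4 = u - 1 to the basis.

The other S-polynomials (S(f_2,g_3), S(f_1,g_4), S(f_2,g_4), S(g_3,g_4)) all reduce to 0 modulo the current basis, so we have a Gröbner basis.
Inter-reduce: drop elements whose leading term is divisible by another's, tail-reduce, and make monic.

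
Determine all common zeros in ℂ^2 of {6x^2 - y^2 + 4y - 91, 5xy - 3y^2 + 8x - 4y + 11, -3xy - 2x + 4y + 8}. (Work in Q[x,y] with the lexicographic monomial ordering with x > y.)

Compute a lex Gröbner basis by Buchberger's algorithm.
f_1 = 6x^2 - y^2 + 4y - 91, LT = x^2.
f_2 = 5xy + 8x - 3y^2 - 4y + 11, LT = xy.
f_3 = -3xy - 2x + 4y + 8, LT = xy.

S(f_1,f_2): lcm = x^2y. S = -8/5x^2 + 3/5xy^2 + 4/5xy - 11/5x - 1/6y^3 + 2/3y^2 - 91/6y.
  leading term x^2: subtract (-4/15)·f_1 from -8/5x^2 + 3/5xy^2 + 4/5xy - 11/5x - 1/6y^3 + 2/3y^2 - 91/6y → 3/5xy^2 + 4/5xy - 11/5x - 1/6y^3 + 2/5y^2 - 141/10y - 364/15
  leading term xy^2: subtract (3/25y)·f_2 from 3/5xy^2 + 4/5xy - 11/5x - 1/6y^3 + 2/5y^2 - 141/10y - 364/15 → -4/25xy - 11/5x + 29/150y^3 + 22/25y^2 - 771/50y - 364/15
  leading term xy: subtract (-4/125)·f_2 from -4/25xy - 11/5x + 29/150y^3 + 22/25y^2 - 771/50y - 364/15 → -243/125x + 29/150y^3 + 98/125y^2 - 3887/250y - 8968/375
  leading term x: no divisor's leading term divides it; move -243/125x to the remainder.
  leading term y^3: no divisor's leading term divides it; move 29/150y^3 to the remainder.
  leading term y^2: no divisor's leading term divides it; move 98/125y^2 to the remainder.
  leading term y: no divisor's leading term divides it; move -3887/250y to the remainder.
  leading term 1: no divisor's leading term divides it; move -8968/375 to the remainder.
  remainder -243/125x + 29/150y^3 + 98/125y^2 - 3887/250y - 8968/375 ≠ 0; add h_4 = -243/125x + 29/150y^3 + 98/125y^2 - 3887/250y - 8968/375 to the basis.

S(f_1,f_3): lcm = x^2y. S = -2/3x^2 + 4/3xy + 8/3x - 1/6y^3 + 2/3y^2 - 91/6y.
  leading term x^2: subtract (-1/9)·f_1 from -2/3x^2 + 4/3xy + 8/3x - 1/6y^3 + 2/3y^2 - 91/6y → 4/3xy + 8/3x - 1/6y^3 + 5/9y^2 - 265/18y - 91/9
  leading term xy: subtract (4/15)·f_2 from 4/3xy + 8/3x - 1/6y^3 + 5/9y^2 - 265/18y - 91/9 → 8/15x - 1/6y^3 + 61/45y^2 - 1229/90y - 587/45
  leading term x: subtract (-200/729)·h_4 from 8/15x - 1/6y^3 + 61/45y^2 - 1229/90y - 587/45 → -497/4374y^3 + 1145/729y^2 - 26129/1458y - 42877/2187
  leading term y^3: no divisor's leading term divides it; move -497/4374y^3 to the remainder.
  leading term y^2: no divisor's leading term divides it; move 1145/729y^2 to the remainder.
  leading term y: no divisor's leading term divides it; move -26129/1458y to the remainder.
  leading term 1: no divisor's leading term divides it; move -42877/2187 to the remainder.
  remainder -497/4374y^3 + 1145/729y^2 - 26129/1458y - 42877/2187 ≠ 0; add h_5 = -497/4374y^3 + 1145/729y^2 - 26129/1458y - 42877/2187 to the basis.

S(f_2,f_3): lcm = xy. S = 14/15x - 3/5y^2 + 8/15y + 73/15.
  leading term x: subtract (-350/729)·h_4 from 14/15x - 3/5y^2 + 8/15y + 73/15 → 203/2187y^3 - 163/729y^2 - 5053/729y - 14467/2187
  leading term y^3: subtract (-58/71)·h_5 from 203/2187y^3 - 163/729y^2 - 5053/729y - 14467/2187 → 677/639y^2 - 13784/639y - 14461/639
  leading term y^2: no divisor's leading term divides it; move 677/639y^2 to the remainder.
  leading term y: no divisor's leading term divides it; move -13784/639y to the remainder.
  leading term 1: no divisor's leading term divides it; move -14461/639 to the remainder.
  remainder 677/639y^2 - 13784/639y - 14461/639 ≠ 0; add h_6 = 677/639y^2 - 13784/639y - 14461/639 to the basis.

S(f_1,h_4): lcm = x^2. S = 145/1458xy^3 + 98/243xy^2 - 3887/486xy - 8968/729x - 1/6y^2 + 2/3y - 91/6.
  leading term xy^3: subtract (29/1458y^2)·f_2 from 145/1458xy^3 + 98/243xy^2 - 3887/486xy - 8968/729x - 1/6y^2 + 2/3y - 91/6 → 178/729xy^2 - 3887/486xy - 8968/729x + 29/486y^4 + 58/729y^3 - 281/729y^2 + 2/3y - 91/6
  leading term xy^2: subtract (178/3645y)·f_2 from 178/729xy^2 - 3887/486xy - 8968/729x + 29/486y^4 + 58/729y^3 - 281/729y^2 + 2/3y - 91/6 → -61153/7290xy - 8968/729x + 29/486y^4 + 824/3645y^3 - 77/405y^2 + 472/3645y - 91/6
  leading term xy: subtract (-61153/36450)·f_2 from -61153/7290xy - 8968/729x + 29/486y^4 + 824/3645y^3 - 77/405y^2 + 472/3645y - 91/6 → 28/25x + 29/486y^4 + 824/3645y^3 - 63463/12150y^2 - 39982/6075y + 59929/18225
  leading term x: subtract (-140/243)·h_4 from 28/25x + 29/486y^4 + 824/3645y^3 - 63463/12150y^2 - 39982/6075y + 59929/18225 → 29/486y^4 + 82/243y^3 - 773/162y^2 - 3776/243y - 2549/243
  leading term y^4: subtract (-261/497y)·h_5 from 29/486y^4 + 82/243y^3 - 773/162y^2 - 3776/243y - 2549/243 → 140369/120771y^3 - 570961/40257y^2 - 1040035/40257y - 2549/243
  leading term y^3: subtract (-2526642/247009)·h_5 from 140369/120771y^3 - 570961/40257y^2 - 1040035/40257y - 2549/243 → 465153/247009y^2 - 51661716/247009y - 52126869/247009
  leading term y^2: subtract (4186377/2355283)·h_6 from 465153/247009y^2 - 51661716/247009y - 52126869/247009 → -402300180/2355283y - 402300180/2355283
  leading term y: no divisor's leading term divides it; move -402300180/2355283y to the remainder.
  leading term 1: no divisor's leading term divides it; move -402300180/2355283 to the remainder.
  remainder -402300180/2355283y - 402300180/2355283 ≠ 0; add h_7 = -402300180/2355283y - 402300180/2355283 to the basis.

The other S-polynomials (S(f_2,h_4), S(f_3,h_4), S(f_1,h_5), S(f_2,h_5), S(f_3,h_5), S(h_4,h_5), S(f_1,h_6), S(f_2,h_6), S(f_3,h_6), S(h_4,h_6), S(h_5,h_6), S(f_1,h_7), S(f_2,h_7), S(f_3,h_7), S(h_4,h_7), S(h_5,h_7), S(h_6,h_7)) all reduce to 0 modulo the current basis, so we have a Gröbner basis.
Inter-reduce: drop elements whose leading term is divisible by another's, tail-reduce, and make monic.
Reduced Gröbner basis: {x + 4, y + 1}.

Since the basis is lex-ordered, y + 1 is univariate in y. Its roots are {-1}. Back-substituting each root into the other basis elements fixes the other coordinates.
  y = -1: the earlier basis element becomes x + 4 = 0, giving x = -4 — point (-4, -1).
Each listed point satisfies every original equation (direct substitution).
A lex Gröbner basis triangularizes the system, enabling back-substitution.

{(-4, -1)}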